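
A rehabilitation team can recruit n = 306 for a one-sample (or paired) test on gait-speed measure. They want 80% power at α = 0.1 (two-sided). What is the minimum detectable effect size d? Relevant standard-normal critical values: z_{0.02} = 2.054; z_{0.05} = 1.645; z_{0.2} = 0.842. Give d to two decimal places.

d_min ≈ 0.14

For a single sample (or paired design) of n = 306: d_min = (z_{α/2} + z_β)/√n.
z-sum = 1.645 + 0.842 = 2.487.
d_min = 2.487 / √306 = 2.487 / 17.493 = 0.142.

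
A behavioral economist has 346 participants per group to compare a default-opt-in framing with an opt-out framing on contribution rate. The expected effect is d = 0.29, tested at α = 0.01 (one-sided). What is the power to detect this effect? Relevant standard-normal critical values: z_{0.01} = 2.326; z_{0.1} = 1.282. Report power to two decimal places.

power ≈ 0.93

For two equal groups, power = Φ(d·√(n/2) − z_{α}).
d·√(n/2) = 0.29 × √(346/2) = 0.29 × 13.153 = 3.814.
z_β = 3.814 − 2.326 = 1.488.
Power = Φ(1.488) = 0.932.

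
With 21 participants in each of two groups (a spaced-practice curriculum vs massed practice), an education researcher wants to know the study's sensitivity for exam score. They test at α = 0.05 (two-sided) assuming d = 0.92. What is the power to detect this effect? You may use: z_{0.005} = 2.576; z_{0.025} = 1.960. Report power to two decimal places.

power ≈ 0.85

For two equal groups, power = Φ(d·√(n/2) − z_{α/2}).
d·√(n/2) = 0.92 × √(21/2) = 0.92 × 3.240 = 2.981.
z_β = 2.981 − 1.960 = 1.021.
Power = Φ(1.021) = 0.846.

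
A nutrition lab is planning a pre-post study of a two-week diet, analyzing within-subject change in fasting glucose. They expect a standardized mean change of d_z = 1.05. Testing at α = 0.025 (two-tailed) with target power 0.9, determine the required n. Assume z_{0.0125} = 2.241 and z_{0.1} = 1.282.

For a paired (one-sample on differences) test: n = ((z_{α/2} + z_β) / d)².
z_{α/2} + z_β = 2.241 + 1.282 = 3.523.
n = (3.523 / 1.05)² = 3.355² = 11.26.
Round up.

n = 12 pairs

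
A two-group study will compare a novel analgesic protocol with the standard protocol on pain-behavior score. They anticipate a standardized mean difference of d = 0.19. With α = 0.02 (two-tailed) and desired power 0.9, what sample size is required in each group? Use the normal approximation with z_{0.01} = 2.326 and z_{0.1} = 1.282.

n = 722 per group

For two independent groups with equal n: n = 2·((z_{α/2} + z_β) / d)².
z_{α/2} + z_β = 2.326 + 1.282 = 3.608.
n = 2 × (3.608 / 0.19)² = 2 × 18.989² = 2 × 360.60 = 721.2.
Round up to the next whole participant.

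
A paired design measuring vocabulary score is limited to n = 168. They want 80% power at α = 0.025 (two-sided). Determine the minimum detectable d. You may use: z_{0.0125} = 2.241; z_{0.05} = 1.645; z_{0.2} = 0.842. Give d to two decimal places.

d_min ≈ 0.24

For a single sample (or paired design) of n = 168: d_min = (z_{α/2} + z_β)/√n.
z-sum = 2.241 + 0.842 = 3.083.
d_min = 3.083 / √168 = 3.083 / 12.961 = 0.238.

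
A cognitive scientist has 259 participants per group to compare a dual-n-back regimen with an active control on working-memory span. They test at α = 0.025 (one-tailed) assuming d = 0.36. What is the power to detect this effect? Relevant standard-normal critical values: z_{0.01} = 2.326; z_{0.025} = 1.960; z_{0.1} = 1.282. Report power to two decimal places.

power ≈ 0.98

For two equal groups, power = Φ(d·√(n/2) − z_{α}).
d·√(n/2) = 0.36 × √(259/2) = 0.36 × 11.380 = 4.097.
z_β = 4.097 − 1.960 = 2.137.
Power = Φ(2.137) = 0.984.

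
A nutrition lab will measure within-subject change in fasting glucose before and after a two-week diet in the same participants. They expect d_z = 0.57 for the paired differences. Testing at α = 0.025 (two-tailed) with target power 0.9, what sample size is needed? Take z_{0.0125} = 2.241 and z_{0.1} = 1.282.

For a paired (one-sample on differences) test: n = ((z_{α/2} + z_β) / d)².
z_{α/2} + z_β = 2.241 + 1.282 = 3.523.
n = (3.523 / 0.57)² = 6.181² = 38.20.
Round up.

n = 39 pairs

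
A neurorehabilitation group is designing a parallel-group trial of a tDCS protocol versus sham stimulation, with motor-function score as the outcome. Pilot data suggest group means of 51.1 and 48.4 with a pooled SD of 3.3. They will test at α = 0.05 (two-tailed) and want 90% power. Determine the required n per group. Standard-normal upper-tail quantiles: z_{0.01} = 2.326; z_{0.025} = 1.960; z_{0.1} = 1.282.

Cohen's d = |M₁ − M₂| / SD_pooled = |51.1 − 48.4| / 3.3 = 2.7 / 3.3 = 0.818.
For two independent groups with equal n: n = 2·((z_{α/2} + z_β) / d)².
z_{α/2} + z_β = 1.960 + 1.282 = 3.242.
n = 2 × (3.242 / 0.818)² = 2 × 3.963² = 2 × 15.71 = 31.4.
Round up to the next whole participant.

n = 32 per group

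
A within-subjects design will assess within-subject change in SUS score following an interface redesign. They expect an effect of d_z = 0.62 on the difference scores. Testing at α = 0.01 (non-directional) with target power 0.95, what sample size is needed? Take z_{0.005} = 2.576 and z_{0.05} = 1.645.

For a paired (one-sample on differences) test: n = ((z_{α/2} + z_β) / d)².
z_{α/2} + z_β = 2.576 + 1.645 = 4.221.
n = (4.221 / 0.62)² = 6.808² = 46.35.
Round up.

n = 47 pairs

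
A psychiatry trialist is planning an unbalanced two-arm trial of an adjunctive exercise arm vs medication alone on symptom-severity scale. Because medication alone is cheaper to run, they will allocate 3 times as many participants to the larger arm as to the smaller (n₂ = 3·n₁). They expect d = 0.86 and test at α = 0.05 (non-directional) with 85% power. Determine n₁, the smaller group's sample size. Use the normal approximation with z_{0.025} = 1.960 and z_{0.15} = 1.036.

n₁ = 17

With allocation ratio k = n₂/n₁ = 3, Var(x̄₁−x̄₂) = σ²(1/n₁ + 1/(k·n₁)) = σ²·(k+1)/(k·n₁).
So n₁ = (1 + 1/k)·((z_{α/2} + z_β)/d)² = 1.333 × (2.996/0.86)².
n₁ = 1.333 × 12.14 = 16.2.
Round up: n₁ = 17, giving n₂ = 3 × 17 = 51.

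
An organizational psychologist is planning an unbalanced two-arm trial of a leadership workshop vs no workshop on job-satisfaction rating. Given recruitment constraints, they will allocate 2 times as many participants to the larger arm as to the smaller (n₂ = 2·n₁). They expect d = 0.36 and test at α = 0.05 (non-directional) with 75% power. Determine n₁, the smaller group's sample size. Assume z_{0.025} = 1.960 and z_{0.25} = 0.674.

With allocation ratio k = n₂/n₁ = 2, Var(x̄₁−x̄₂) = σ²(1/n₁ + 1/(k·n₁)) = σ²·(k+1)/(k·n₁).
So n₁ = (1 + 1/k)·((z_{α/2} + z_β)/d)² = 1.500 × (2.634/0.36)².
n₁ = 1.500 × 53.53 = 80.3.
Round up: n₁ = 81, giving n₂ = 2 × 81 = 162.

n₁ = 81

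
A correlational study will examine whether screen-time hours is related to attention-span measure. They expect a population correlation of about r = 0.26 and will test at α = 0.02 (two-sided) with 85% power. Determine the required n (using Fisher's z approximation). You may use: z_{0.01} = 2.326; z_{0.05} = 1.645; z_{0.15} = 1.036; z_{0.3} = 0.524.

n = 163

Fisher's z: C = ½·ln((1+r)/(1−r)) = ½·ln(1.7027) = 0.2661.
n = ((z_{α/2} + z_β)/C)² + 3.
(2.326 + 1.036) / 0.2661 = 3.362 / 0.2661 = 12.634.
n = 12.634² + 3 = 159.63 + 3 = 162.6.
Round up.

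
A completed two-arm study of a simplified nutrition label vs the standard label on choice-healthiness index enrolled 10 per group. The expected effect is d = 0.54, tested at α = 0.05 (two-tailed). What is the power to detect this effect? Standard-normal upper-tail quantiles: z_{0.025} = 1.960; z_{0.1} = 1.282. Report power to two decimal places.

For two equal groups, power = Φ(d·√(n/2) − z_{α/2}).
d·√(n/2) = 0.54 × √(10/2) = 0.54 × 2.236 = 1.207.
z_β = 1.207 − 1.960 = -0.753.
Power = Φ(-0.753) = 0.226.

power ≈ 0.23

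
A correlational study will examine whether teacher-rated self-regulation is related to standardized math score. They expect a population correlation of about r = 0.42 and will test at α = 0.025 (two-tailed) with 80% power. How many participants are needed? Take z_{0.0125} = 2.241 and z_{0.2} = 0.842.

n = 51

Fisher's z: C = ½·ln((1+r)/(1−r)) = ½·ln(2.4483) = 0.4477.
n = ((z_{α/2} + z_β)/C)² + 3.
(2.241 + 0.842) / 0.4477 = 3.083 / 0.4477 = 6.886.
n = 6.886² + 3 = 47.42 + 3 = 50.4.
Round up.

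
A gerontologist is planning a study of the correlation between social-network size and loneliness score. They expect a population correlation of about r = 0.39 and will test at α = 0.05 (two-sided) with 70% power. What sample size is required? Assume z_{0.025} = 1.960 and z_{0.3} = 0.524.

n = 40

Fisher's z: C = ½·ln((1+r)/(1−r)) = ½·ln(2.2787) = 0.4118.
n = ((z_{α/2} + z_β)/C)² + 3.
(1.960 + 0.524) / 0.4118 = 2.484 / 0.4118 = 6.032.
n = 6.032² + 3 = 36.39 + 3 = 39.4.
Round up.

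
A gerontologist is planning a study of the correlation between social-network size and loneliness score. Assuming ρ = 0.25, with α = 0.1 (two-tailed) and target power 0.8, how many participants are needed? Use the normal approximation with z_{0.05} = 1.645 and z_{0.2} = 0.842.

Fisher's z: C = ½·ln((1+r)/(1−r)) = ½·ln(1.6667) = 0.2554.
n = ((z_{α/2} + z_β)/C)² + 3.
(1.645 + 0.842) / 0.2554 = 2.487 / 0.2554 = 9.738.
n = 9.738² + 3 = 94.82 + 3 = 97.8.
Round up.

n = 98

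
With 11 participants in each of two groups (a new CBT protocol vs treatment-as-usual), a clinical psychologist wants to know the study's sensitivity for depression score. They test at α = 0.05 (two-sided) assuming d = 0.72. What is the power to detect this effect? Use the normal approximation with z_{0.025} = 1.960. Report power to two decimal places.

For two equal groups, power = Φ(d·√(n/2) − z_{α/2}).
d·√(n/2) = 0.72 × √(11/2) = 0.72 × 2.345 = 1.689.
z_β = 1.689 − 1.960 = -0.271.
Power = Φ(-0.271) = 0.393.

power ≈ 0.39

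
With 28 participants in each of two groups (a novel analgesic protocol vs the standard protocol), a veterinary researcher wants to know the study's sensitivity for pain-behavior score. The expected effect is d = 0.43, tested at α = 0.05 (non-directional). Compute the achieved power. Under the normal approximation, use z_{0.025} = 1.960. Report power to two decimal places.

For two equal groups, power = Φ(d·√(n/2) − z_{α/2}).
d·√(n/2) = 0.43 × √(28/2) = 0.43 × 3.742 = 1.609.
z_β = 1.609 − 1.960 = -0.351.
Power = Φ(-0.351) = 0.363.

power ≈ 0.36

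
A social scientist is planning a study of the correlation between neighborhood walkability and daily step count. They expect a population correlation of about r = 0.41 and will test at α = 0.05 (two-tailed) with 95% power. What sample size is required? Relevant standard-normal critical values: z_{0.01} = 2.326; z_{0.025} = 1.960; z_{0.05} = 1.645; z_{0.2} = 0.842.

Fisher's z: C = ½·ln((1+r)/(1−r)) = ½·ln(2.3898) = 0.4356.
n = ((z_{α/2} + z_β)/C)² + 3.
(1.960 + 1.645) / 0.4356 = 3.605 / 0.4356 = 8.276.
n = 8.276² + 3 = 68.49 + 3 = 71.5.
Round up.

n = 72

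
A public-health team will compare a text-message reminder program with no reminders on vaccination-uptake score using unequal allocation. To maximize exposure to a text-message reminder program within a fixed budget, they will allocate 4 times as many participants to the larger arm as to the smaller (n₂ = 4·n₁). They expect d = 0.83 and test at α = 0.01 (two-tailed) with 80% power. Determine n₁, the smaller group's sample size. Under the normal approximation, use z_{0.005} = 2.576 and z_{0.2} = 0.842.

n₁ = 22

With allocation ratio k = n₂/n₁ = 4, Var(x̄₁−x̄₂) = σ²(1/n₁ + 1/(k·n₁)) = σ²·(k+1)/(k·n₁).
So n₁ = (1 + 1/k)·((z_{α/2} + z_β)/d)² = 1.250 × (3.418/0.83)².
n₁ = 1.250 × 16.96 = 21.2.
Round up: n₁ = 22, giving n₂ = 4 × 22 = 88.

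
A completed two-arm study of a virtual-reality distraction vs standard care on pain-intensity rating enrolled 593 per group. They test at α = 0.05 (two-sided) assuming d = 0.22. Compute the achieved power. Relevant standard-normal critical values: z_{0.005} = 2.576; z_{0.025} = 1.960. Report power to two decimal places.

power ≈ 0.97

For two equal groups, power = Φ(d·√(n/2) − z_{α/2}).
d·√(n/2) = 0.22 × √(593/2) = 0.22 × 17.219 = 3.788.
z_β = 3.788 − 1.960 = 1.828.
Power = Φ(1.828) = 0.966.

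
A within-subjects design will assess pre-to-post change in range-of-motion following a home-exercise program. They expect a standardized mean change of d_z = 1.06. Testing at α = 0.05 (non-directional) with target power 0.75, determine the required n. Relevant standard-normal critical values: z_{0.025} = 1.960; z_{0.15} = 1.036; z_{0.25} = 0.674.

n = 7 pairs

For a paired (one-sample on differences) test: n = ((z_{α/2} + z_β) / d)².
z_{α/2} + z_β = 1.960 + 0.674 = 2.634.
n = (2.634 / 1.06)² = 2.485² = 6.17.
Round up.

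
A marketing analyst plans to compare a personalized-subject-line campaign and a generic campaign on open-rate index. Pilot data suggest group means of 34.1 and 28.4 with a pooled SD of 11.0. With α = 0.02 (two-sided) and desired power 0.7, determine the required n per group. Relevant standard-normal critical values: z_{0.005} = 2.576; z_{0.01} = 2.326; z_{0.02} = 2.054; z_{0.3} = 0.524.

Cohen's d = |M₁ − M₂| / SD_pooled = |34.1 − 28.4| / 11.0 = 5.7 / 11.0 = 0.518.
For two independent groups with equal n: n = 2·((z_{α/2} + z_β) / d)².
z_{α/2} + z_β = 2.326 + 0.524 = 2.850.
n = 2 × (2.850 / 0.518)² = 2 × 5.502² = 2 × 30.27 = 60.5.
Round up to the next whole participant.

n = 61 per group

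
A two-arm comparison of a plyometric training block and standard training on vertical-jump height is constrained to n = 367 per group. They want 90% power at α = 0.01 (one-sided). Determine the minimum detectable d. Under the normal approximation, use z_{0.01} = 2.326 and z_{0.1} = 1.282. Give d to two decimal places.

d_min ≈ 0.27

For two independent groups of n = 367 each: d_min = (z_{α} + z_β)·√(2/n).
z-sum = 2.326 + 1.282 = 3.608.
d_min = 3.608 × √(2/367) = 3.608 × 0.0738 = 0.266.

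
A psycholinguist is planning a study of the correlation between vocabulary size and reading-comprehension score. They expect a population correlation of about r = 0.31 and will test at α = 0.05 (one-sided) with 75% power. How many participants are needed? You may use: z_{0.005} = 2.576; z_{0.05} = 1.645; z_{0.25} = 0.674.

n = 56

Fisher's z: C = ½·ln((1+r)/(1−r)) = ½·ln(1.8986) = 0.3205.
n = ((z_{α} + z_β)/C)² + 3.
(1.645 + 0.674) / 0.3205 = 2.319 / 0.3205 = 7.236.
n = 7.236² + 3 = 52.35 + 3 = 55.4.
Round up.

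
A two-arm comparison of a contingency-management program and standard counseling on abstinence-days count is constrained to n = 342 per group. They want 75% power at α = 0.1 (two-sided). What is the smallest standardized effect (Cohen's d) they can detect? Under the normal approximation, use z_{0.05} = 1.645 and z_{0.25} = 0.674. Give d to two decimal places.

d_min ≈ 0.18

For two independent groups of n = 342 each: d_min = (z_{α/2} + z_β)·√(2/n).
z-sum = 1.645 + 0.674 = 2.319.
d_min = 2.319 × √(2/342) = 2.319 × 0.0765 = 0.177.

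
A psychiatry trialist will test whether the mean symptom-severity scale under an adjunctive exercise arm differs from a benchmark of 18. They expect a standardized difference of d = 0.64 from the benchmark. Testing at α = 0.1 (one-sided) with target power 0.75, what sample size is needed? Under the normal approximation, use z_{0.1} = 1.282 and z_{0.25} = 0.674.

n = 10

For a one-sample test: n = ((z_{α} + z_β) / d)².
z_{α} + z_β = 1.282 + 0.674 = 1.956.
n = (1.956 / 0.64)² = 3.056² = 9.34.
Round up.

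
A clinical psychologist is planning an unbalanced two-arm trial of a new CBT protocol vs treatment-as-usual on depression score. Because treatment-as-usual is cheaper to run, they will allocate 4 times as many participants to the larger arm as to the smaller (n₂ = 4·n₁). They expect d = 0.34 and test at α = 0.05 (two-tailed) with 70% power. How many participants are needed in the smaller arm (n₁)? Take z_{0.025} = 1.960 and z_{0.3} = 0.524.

n₁ = 67

With allocation ratio k = n₂/n₁ = 4, Var(x̄₁−x̄₂) = σ²(1/n₁ + 1/(k·n₁)) = σ²·(k+1)/(k·n₁).
So n₁ = (1 + 1/k)·((z_{α/2} + z_β)/d)² = 1.250 × (2.484/0.34)².
n₁ = 1.250 × 53.38 = 66.7.
Round up: n₁ = 67, giving n₂ = 4 × 67 = 268.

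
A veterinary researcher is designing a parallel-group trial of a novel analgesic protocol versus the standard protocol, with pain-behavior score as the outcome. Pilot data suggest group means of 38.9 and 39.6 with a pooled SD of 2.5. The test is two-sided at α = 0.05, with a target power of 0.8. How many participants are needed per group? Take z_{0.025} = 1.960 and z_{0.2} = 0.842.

Cohen's d = |M₁ − M₂| / SD_pooled = |38.9 − 39.6| / 2.5 = 0.7 / 2.5 = 0.280.
For two independent groups with equal n: n = 2·((z_{α/2} + z_β) / d)².
z_{α/2} + z_β = 1.960 + 0.842 = 2.802.
n = 2 × (2.802 / 0.280)² = 2 × 10.007² = 2 × 100.14 = 200.3.
Round up to the next whole participant.

n = 201 per group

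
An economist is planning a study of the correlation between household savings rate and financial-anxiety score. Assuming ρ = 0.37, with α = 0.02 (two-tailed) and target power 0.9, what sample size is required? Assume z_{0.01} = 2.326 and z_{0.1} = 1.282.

n = 90

Fisher's z: C = ½·ln((1+r)/(1−r)) = ½·ln(2.1746) = 0.3884.
n = ((z_{α/2} + z_β)/C)² + 3.
(2.326 + 1.282) / 0.3884 = 3.608 / 0.3884 = 9.289.
n = 9.289² + 3 = 86.29 + 3 = 89.3.
Round up.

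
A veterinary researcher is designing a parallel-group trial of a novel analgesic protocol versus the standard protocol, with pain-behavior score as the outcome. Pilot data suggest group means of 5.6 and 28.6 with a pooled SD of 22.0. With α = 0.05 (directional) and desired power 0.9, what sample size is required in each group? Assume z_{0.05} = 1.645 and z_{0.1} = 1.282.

Cohen's d = |M₁ − M₂| / SD_pooled = |5.6 − 28.6| / 22.0 = 23.0 / 22.0 = 1.045.
For two independent groups with equal n: n = 2·((z_{α} + z_β) / d)².
z_{α} + z_β = 1.645 + 1.282 = 2.927.
n = 2 × (2.927 / 1.045)² = 2 × 2.801² = 2 × 7.85 = 15.7.
Round up to the next whole participant.

n = 16 per group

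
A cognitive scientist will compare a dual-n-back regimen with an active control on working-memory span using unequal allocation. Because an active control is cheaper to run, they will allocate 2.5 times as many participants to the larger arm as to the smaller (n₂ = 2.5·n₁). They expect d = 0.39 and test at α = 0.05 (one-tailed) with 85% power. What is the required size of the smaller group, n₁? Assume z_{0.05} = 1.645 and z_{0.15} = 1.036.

With allocation ratio k = n₂/n₁ = 2.5, Var(x̄₁−x̄₂) = σ²(1/n₁ + 1/(k·n₁)) = σ²·(k+1)/(k·n₁).
So n₁ = (1 + 1/k)·((z_{α} + z_β)/d)² = 1.400 × (2.681/0.39)².
n₁ = 1.400 × 47.26 = 66.2.
Round up: n₁ = 67, giving n₂ = ⌈2.5 × 67⌉ = ⌈167.5⌉ = 168.

n₁ = 67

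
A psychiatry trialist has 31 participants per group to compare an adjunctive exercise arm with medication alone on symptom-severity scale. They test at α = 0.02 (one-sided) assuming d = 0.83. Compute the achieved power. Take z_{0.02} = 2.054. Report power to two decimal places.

For two equal groups, power = Φ(d·√(n/2) − z_{α}).
d·√(n/2) = 0.83 × √(31/2) = 0.83 × 3.937 = 3.268.
z_β = 3.268 − 2.054 = 1.214.
Power = Φ(1.214) = 0.888.

power ≈ 0.89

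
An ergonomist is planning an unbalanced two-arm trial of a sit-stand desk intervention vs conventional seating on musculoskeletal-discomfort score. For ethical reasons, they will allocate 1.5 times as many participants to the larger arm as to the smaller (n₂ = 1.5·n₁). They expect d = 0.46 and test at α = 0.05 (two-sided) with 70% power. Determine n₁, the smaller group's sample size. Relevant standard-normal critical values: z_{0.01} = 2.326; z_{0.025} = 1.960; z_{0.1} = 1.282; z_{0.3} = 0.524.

With allocation ratio k = n₂/n₁ = 1.5, Var(x̄₁−x̄₂) = σ²(1/n₁ + 1/(k·n₁)) = σ²·(k+1)/(k·n₁).
So n₁ = (1 + 1/k)·((z_{α/2} + z_β)/d)² = 1.667 × (2.484/0.46)².
n₁ = 1.667 × 29.16 = 48.6.
Round up: n₁ = 49, giving n₂ = ⌈1.5 × 49⌉ = ⌈73.5⌉ = 74.

n₁ = 49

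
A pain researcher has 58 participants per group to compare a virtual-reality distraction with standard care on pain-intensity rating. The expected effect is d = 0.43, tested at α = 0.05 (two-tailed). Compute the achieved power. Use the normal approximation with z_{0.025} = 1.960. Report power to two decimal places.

For two equal groups, power = Φ(d·√(n/2) − z_{α/2}).
d·√(n/2) = 0.43 × √(58/2) = 0.43 × 5.385 = 2.316.
z_β = 2.316 − 1.960 = 0.356.
Power = Φ(0.356) = 0.639.

power ≈ 0.64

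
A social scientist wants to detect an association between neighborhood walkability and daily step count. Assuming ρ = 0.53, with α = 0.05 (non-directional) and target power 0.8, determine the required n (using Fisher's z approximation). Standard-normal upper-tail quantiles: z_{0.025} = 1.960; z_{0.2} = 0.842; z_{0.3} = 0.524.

n = 26

Fisher's z: C = ½·ln((1+r)/(1−r)) = ½·ln(3.2553) = 0.5901.
n = ((z_{α/2} + z_β)/C)² + 3.
(1.960 + 0.842) / 0.5901 = 2.802 / 0.5901 = 4.748.
n = 4.748² + 3 = 22.55 + 3 = 25.5.
Round up.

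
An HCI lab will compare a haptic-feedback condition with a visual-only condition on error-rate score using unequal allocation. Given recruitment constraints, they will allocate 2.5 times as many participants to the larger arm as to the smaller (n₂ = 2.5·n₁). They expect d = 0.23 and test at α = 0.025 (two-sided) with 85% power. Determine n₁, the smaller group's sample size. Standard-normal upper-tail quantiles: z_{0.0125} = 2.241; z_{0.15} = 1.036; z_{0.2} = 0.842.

n₁ = 285

With allocation ratio k = n₂/n₁ = 2.5, Var(x̄₁−x̄₂) = σ²(1/n₁ + 1/(k·n₁)) = σ²·(k+1)/(k·n₁).
So n₁ = (1 + 1/k)·((z_{α/2} + z_β)/d)² = 1.400 × (3.277/0.23)².
n₁ = 1.400 × 203.00 = 284.2.
Round up: n₁ = 285, giving n₂ = ⌈2.5 × 285⌉ = ⌈712.5⌉ = 713.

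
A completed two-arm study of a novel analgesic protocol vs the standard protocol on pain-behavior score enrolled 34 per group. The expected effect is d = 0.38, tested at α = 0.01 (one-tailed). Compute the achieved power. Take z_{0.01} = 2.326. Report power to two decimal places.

For two equal groups, power = Φ(d·√(n/2) − z_{α}).
d·√(n/2) = 0.38 × √(34/2) = 0.38 × 4.123 = 1.567.
z_β = 1.567 − 2.326 = -0.759.
Power = Φ(-0.759) = 0.224.

power ≈ 0.22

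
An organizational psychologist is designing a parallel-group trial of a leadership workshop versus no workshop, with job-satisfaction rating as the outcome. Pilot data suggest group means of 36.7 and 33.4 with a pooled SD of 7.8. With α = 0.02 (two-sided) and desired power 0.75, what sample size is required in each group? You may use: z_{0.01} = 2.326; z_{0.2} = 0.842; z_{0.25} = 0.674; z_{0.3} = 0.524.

n = 101 per group

Cohen's d = |M₁ − M₂| / SD_pooled = |36.7 − 33.4| / 7.8 = 3.3 / 7.8 = 0.423.
For two independent groups with equal n: n = 2·((z_{α/2} + z_β) / d)².
z_{α/2} + z_β = 2.326 + 0.674 = 3.000.
n = 2 × (3.000 / 0.423)² = 2 × 7.092² = 2 × 50.30 = 100.6.
Round up to the next whole participant.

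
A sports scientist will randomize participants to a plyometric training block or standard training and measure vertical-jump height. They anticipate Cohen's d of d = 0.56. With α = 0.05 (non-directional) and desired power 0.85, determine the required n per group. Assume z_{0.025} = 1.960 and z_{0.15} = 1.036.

For two independent groups with equal n: n = 2·((z_{α/2} + z_β) / d)².
z_{α/2} + z_β = 1.960 + 1.036 = 2.996.
n = 2 × (2.996 / 0.56)² = 2 × 5.350² = 2 × 28.62 = 57.2.
Round up to the next whole participant.

n = 58 per group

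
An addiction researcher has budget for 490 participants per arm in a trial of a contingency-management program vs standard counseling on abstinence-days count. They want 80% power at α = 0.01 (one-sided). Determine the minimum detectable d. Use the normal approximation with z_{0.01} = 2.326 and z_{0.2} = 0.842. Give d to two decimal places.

d_min ≈ 0.20

For two independent groups of n = 490 each: d_min = (z_{α} + z_β)·√(2/n).
z-sum = 2.326 + 0.842 = 3.168.
d_min = 3.168 × √(2/490) = 3.168 × 0.0639 = 0.202.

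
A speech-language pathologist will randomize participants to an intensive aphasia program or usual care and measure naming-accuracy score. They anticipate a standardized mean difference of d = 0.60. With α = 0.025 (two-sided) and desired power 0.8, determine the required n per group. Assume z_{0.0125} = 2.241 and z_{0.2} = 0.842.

For two independent groups with equal n: n = 2·((z_{α/2} + z_β) / d)².
z_{α/2} + z_β = 2.241 + 0.842 = 3.083.
n = 2 × (3.083 / 0.60)² = 2 × 5.138² = 2 × 26.40 = 52.8.
Round up to the next whole participant.

n = 53 per group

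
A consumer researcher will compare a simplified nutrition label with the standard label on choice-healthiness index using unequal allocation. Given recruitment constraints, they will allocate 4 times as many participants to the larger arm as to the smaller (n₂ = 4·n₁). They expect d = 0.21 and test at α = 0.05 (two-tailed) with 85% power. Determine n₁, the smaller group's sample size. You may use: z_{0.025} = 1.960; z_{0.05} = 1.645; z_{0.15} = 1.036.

With allocation ratio k = n₂/n₁ = 4, Var(x̄₁−x̄₂) = σ²(1/n₁ + 1/(k·n₁)) = σ²·(k+1)/(k·n₁).
So n₁ = (1 + 1/k)·((z_{α/2} + z_β)/d)² = 1.250 × (2.996/0.21)².
n₁ = 1.250 × 203.54 = 254.4.
Round up: n₁ = 255, giving n₂ = 4 × 255 = 1020.

n₁ = 255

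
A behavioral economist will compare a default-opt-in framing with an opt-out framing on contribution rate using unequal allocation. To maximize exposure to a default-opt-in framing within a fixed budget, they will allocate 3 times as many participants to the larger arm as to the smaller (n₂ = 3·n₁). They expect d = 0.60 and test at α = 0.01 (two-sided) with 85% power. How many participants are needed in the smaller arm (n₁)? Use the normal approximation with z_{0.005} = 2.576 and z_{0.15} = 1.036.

n₁ = 49

With allocation ratio k = n₂/n₁ = 3, Var(x̄₁−x̄₂) = σ²(1/n₁ + 1/(k·n₁)) = σ²·(k+1)/(k·n₁).
So n₁ = (1 + 1/k)·((z_{α/2} + z_β)/d)² = 1.333 × (3.612/0.60)².
n₁ = 1.333 × 36.24 = 48.3.
Round up: n₁ = 49, giving n₂ = 3 × 49 = 147.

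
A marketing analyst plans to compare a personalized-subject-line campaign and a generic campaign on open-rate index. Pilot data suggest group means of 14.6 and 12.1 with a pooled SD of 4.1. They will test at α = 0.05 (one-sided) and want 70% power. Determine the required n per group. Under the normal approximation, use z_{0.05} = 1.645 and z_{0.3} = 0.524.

n = 26 per group

Cohen's d = |M₁ − M₂| / SD_pooled = |14.6 − 12.1| / 4.1 = 2.5 / 4.1 = 0.610.
For two independent groups with equal n: n = 2·((z_{α} + z_β) / d)².
z_{α} + z_β = 1.645 + 0.524 = 2.169.
n = 2 × (2.169 / 0.610)² = 2 × 3.556² = 2 × 12.64 = 25.3.
Round up to the next whole participant.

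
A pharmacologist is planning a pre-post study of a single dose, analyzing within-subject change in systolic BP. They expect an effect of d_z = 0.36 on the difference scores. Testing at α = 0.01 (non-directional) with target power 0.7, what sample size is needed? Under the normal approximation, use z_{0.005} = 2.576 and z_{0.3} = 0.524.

n = 75 pairs

For a paired (one-sample on differences) test: n = ((z_{α/2} + z_β) / d)².
z_{α/2} + z_β = 2.576 + 0.524 = 3.100.
n = (3.100 / 0.36)² = 8.611² = 74.15.
Round up.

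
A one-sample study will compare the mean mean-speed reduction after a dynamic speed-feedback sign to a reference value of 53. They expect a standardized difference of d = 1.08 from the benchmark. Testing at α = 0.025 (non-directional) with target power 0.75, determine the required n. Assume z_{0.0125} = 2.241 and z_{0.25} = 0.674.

For a one-sample test: n = ((z_{α/2} + z_β) / d)².
z_{α/2} + z_β = 2.241 + 0.674 = 2.915.
n = (2.915 / 1.08)² = 2.699² = 7.29.
Round up.

n = 8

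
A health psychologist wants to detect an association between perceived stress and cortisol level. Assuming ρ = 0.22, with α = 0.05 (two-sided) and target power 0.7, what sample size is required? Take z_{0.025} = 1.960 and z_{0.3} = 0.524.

Fisher's z: C = ½·ln((1+r)/(1−r)) = ½·ln(1.5641) = 0.2237.
n = ((z_{α/2} + z_β)/C)² + 3.
(1.960 + 0.524) / 0.2237 = 2.484 / 0.2237 = 11.104.
n = 11.104² + 3 = 123.30 + 3 = 126.3.
Round up.

n = 127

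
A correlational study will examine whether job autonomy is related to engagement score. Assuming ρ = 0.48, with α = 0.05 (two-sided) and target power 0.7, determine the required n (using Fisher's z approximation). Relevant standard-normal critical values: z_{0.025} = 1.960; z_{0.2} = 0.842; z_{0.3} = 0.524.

n = 26

Fisher's z: C = ½·ln((1+r)/(1−r)) = ½·ln(2.8462) = 0.5230.
n = ((z_{α/2} + z_β)/C)² + 3.
(1.960 + 0.524) / 0.5230 = 2.484 / 0.5230 = 4.750.
n = 4.750² + 3 = 22.56 + 3 = 25.6.
Round up.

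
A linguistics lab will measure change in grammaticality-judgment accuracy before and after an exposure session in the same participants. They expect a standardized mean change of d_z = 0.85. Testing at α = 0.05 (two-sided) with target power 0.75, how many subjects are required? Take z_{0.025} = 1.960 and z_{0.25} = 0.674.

n = 10 pairs

For a paired (one-sample on differences) test: n = ((z_{α/2} + z_β) / d)².
z_{α/2} + z_β = 1.960 + 0.674 = 2.634.
n = (2.634 / 0.85)² = 3.099² = 9.60.
Round up.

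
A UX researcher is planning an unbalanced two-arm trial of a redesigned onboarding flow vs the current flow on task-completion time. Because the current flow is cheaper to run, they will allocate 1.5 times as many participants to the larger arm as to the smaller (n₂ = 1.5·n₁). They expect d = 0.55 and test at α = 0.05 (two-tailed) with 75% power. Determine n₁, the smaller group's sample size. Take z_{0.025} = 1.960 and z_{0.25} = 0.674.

With allocation ratio k = n₂/n₁ = 1.5, Var(x̄₁−x̄₂) = σ²(1/n₁ + 1/(k·n₁)) = σ²·(k+1)/(k·n₁).
So n₁ = (1 + 1/k)·((z_{α/2} + z_β)/d)² = 1.667 × (2.634/0.55)².
n₁ = 1.667 × 22.94 = 38.2.
Round up: n₁ = 39, giving n₂ = ⌈1.5 × 39⌉ = ⌈58.5⌉ = 59.

n₁ = 39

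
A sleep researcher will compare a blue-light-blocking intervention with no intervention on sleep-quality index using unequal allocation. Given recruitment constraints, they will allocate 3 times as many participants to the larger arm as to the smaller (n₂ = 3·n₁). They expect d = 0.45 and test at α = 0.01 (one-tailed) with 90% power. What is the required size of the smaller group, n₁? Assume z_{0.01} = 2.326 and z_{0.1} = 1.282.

With allocation ratio k = n₂/n₁ = 3, Var(x̄₁−x̄₂) = σ²(1/n₁ + 1/(k·n₁)) = σ²·(k+1)/(k·n₁).
So n₁ = (1 + 1/k)·((z_{α} + z_β)/d)² = 1.333 × (3.608/0.45)².
n₁ = 1.333 × 64.28 = 85.7.
Round up: n₁ = 86, giving n₂ = 3 × 86 = 258.

n₁ = 86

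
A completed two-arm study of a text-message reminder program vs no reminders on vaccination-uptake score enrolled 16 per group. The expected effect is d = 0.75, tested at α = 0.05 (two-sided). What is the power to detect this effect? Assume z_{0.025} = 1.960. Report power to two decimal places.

For two equal groups, power = Φ(d·√(n/2) − z_{α/2}).
d·√(n/2) = 0.75 × √(16/2) = 0.75 × 2.828 = 2.121.
z_β = 2.121 − 1.960 = 0.161.
Power = Φ(0.161) = 0.564.

power ≈ 0.56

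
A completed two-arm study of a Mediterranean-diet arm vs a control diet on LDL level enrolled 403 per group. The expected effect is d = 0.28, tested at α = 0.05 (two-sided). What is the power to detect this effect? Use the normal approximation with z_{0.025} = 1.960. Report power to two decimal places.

power ≈ 0.98

For two equal groups, power = Φ(d·√(n/2) − z_{α/2}).
d·√(n/2) = 0.28 × √(403/2) = 0.28 × 14.195 = 3.975.
z_β = 3.975 − 1.960 = 2.015.
Power = Φ(2.015) = 0.978.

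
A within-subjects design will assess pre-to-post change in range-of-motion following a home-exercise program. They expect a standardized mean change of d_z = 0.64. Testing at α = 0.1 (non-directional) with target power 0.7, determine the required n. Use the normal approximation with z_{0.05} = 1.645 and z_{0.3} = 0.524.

n = 12 pairs

For a paired (one-sample on differences) test: n = ((z_{α/2} + z_β) / d)².
z_{α/2} + z_β = 1.645 + 0.524 = 2.169.
n = (2.169 / 0.64)² = 3.389² = 11.49.
Round up.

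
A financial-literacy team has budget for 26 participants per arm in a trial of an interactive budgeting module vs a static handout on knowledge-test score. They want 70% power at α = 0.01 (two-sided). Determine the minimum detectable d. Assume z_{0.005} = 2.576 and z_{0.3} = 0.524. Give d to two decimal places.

For two independent groups of n = 26 each: d_min = (z_{α/2} + z_β)·√(2/n).
z-sum = 2.576 + 0.524 = 3.100.
d_min = 3.100 × √(2/26) = 3.100 × 0.2774 = 0.860.

d_min ≈ 0.86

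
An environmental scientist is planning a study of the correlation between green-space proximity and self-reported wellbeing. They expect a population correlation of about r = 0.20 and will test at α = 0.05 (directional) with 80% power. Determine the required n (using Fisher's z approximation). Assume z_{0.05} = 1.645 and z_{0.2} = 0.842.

Fisher's z: C = ½·ln((1+r)/(1−r)) = ½·ln(1.5000) = 0.2027.
n = ((z_{α} + z_β)/C)² + 3.
(1.645 + 0.842) / 0.2027 = 2.487 / 0.2027 = 12.269.
n = 12.269² + 3 = 150.54 + 3 = 153.5.
Round up.

n = 154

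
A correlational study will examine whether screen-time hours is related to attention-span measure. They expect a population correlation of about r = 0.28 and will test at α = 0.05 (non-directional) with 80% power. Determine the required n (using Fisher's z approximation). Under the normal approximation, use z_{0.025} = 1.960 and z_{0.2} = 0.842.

Fisher's z: C = ½·ln((1+r)/(1−r)) = ½·ln(1.7778) = 0.2877.
n = ((z_{α/2} + z_β)/C)² + 3.
(1.960 + 0.842) / 0.2877 = 2.802 / 0.2877 = 9.739.
n = 9.739² + 3 = 94.85 + 3 = 97.9.
Round up.

n = 98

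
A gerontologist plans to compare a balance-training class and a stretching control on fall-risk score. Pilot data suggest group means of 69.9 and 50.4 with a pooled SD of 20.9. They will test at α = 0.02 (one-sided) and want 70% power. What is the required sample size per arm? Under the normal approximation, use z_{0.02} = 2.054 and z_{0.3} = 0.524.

n = 16 per group

Cohen's d = |M₁ − M₂| / SD_pooled = |69.9 − 50.4| / 20.9 = 19.5 / 20.9 = 0.933.
For two independent groups with equal n: n = 2·((z_{α} + z_β) / d)².
z_{α} + z_β = 2.054 + 0.524 = 2.578.
n = 2 × (2.578 / 0.933)² = 2 × 2.763² = 2 × 7.63 = 15.3.
Round up to the next whole participant.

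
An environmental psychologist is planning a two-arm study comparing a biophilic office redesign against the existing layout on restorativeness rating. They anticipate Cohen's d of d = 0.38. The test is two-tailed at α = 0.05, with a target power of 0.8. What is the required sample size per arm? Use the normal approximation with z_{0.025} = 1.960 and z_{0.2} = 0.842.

For two independent groups with equal n: n = 2·((z_{α/2} + z_β) / d)².
z_{α/2} + z_β = 1.960 + 0.842 = 2.802.
n = 2 × (2.802 / 0.38)² = 2 × 7.374² = 2 × 54.37 = 108.7.
Round up to the next whole participant.

n = 109 per group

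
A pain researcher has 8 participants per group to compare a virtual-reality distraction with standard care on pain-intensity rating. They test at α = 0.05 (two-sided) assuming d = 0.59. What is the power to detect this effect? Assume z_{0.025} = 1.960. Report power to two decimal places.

For two equal groups, power = Φ(d·√(n/2) − z_{α/2}).
d·√(n/2) = 0.59 × √(8/2) = 0.59 × 2.000 = 1.180.
z_β = 1.180 − 1.960 = -0.780.
Power = Φ(-0.780) = 0.218.

power ≈ 0.22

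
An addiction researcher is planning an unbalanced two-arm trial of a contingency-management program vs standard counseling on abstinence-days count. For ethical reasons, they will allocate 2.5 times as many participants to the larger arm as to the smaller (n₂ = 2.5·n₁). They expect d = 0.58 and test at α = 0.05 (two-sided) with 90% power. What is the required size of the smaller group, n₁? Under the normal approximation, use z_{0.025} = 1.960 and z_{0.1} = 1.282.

With allocation ratio k = n₂/n₁ = 2.5, Var(x̄₁−x̄₂) = σ²(1/n₁ + 1/(k·n₁)) = σ²·(k+1)/(k·n₁).
So n₁ = (1 + 1/k)·((z_{α/2} + z_β)/d)² = 1.400 × (3.242/0.58)².
n₁ = 1.400 × 31.24 = 43.7.
Round up: n₁ = 44, giving n₂ = 2.5 × 44 = 110.

n₁ = 44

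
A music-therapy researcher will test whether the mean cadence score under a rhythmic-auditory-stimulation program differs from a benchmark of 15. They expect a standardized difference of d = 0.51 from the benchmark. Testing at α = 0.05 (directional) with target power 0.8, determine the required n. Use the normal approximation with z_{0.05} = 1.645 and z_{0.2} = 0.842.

n = 24

For a one-sample test: n = ((z_{α} + z_β) / d)².
z_{α} + z_β = 1.645 + 0.842 = 2.487.
n = (2.487 / 0.51)² = 4.876² = 23.78.
Round up.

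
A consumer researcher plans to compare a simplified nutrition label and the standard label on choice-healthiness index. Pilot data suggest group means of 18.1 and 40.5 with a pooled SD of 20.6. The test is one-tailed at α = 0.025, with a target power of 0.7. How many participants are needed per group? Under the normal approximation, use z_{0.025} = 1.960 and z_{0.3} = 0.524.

Cohen's d = |M₁ − M₂| / SD_pooled = |18.1 − 40.5| / 20.6 = 22.4 / 20.6 = 1.087.
For two independent groups with equal n: n = 2·((z_{α} + z_β) / d)².
z_{α} + z_β = 1.960 + 0.524 = 2.484.
n = 2 × (2.484 / 1.087)² = 2 × 2.285² = 2 × 5.22 = 10.4.
Round up to the next whole participant.

n = 11 per group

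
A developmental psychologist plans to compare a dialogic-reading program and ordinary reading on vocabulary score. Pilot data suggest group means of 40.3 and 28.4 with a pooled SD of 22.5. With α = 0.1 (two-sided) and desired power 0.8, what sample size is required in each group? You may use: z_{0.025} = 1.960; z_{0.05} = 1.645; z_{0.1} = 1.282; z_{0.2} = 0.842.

Cohen's d = |M₁ − M₂| / SD_pooled = |40.3 − 28.4| / 22.5 = 11.9 / 22.5 = 0.529.
For two independent groups with equal n: n = 2·((z_{α/2} + z_β) / d)².
z_{α/2} + z_β = 1.645 + 0.842 = 2.487.
n = 2 × (2.487 / 0.529)² = 2 × 4.701² = 2 × 22.10 = 44.2.
Round up to the next whole participant.

n = 45 per group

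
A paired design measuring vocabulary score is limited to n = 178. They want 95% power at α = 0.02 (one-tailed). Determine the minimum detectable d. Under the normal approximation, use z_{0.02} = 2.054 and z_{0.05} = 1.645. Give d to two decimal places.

For a single sample (or paired design) of n = 178: d_min = (z_{α} + z_β)/√n.
z-sum = 2.054 + 1.645 = 3.699.
d_min = 3.699 / √178 = 3.699 / 13.342 = 0.277.

d_min ≈ 0.28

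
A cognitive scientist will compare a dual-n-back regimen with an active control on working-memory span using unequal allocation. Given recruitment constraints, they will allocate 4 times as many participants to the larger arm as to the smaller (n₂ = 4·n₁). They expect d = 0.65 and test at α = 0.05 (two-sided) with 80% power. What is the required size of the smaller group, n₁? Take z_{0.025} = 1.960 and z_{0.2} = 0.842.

With allocation ratio k = n₂/n₁ = 4, Var(x̄₁−x̄₂) = σ²(1/n₁ + 1/(k·n₁)) = σ²·(k+1)/(k·n₁).
So n₁ = (1 + 1/k)·((z_{α/2} + z_β)/d)² = 1.250 × (2.802/0.65)².
n₁ = 1.250 × 18.58 = 23.2.
Round up: n₁ = 24, giving n₂ = 4 × 24 = 96.

n₁ = 24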